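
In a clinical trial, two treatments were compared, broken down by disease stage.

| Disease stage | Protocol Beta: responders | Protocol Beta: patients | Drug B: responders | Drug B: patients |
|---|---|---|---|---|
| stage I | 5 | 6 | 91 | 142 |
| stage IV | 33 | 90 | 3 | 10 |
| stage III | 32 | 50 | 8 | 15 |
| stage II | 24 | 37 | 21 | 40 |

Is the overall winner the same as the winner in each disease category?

No

Stage I: Protocol Beta 5/6 = 83.3%, Drug B 91/142 = 64.1% → Protocol Beta
Stage IV: Protocol Beta 33/90 = 36.7%, Drug B 3/10 = 30.0% → Protocol Beta
Stage III: Protocol Beta 32/50 = 64.0%, Drug B 8/15 = 53.3% → Protocol Beta
Stage II: Protocol Beta 24/37 = 64.9%, Drug B 21/40 = 52.5% → Protocol Beta
Overall: Protocol Beta 94/183 = 51.4%, Drug B 123/207 = 59.4% → Drug B
Protocol Beta wins each disease group but Drug B wins overall — the comparison reverses. Protocol Beta's patients skew toward stage IV, which has a lower base rate.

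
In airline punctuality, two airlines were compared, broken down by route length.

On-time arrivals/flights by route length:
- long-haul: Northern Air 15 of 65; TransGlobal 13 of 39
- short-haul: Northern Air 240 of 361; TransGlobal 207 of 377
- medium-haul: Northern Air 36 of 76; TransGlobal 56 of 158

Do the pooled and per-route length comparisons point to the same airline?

Long-haul: Northern Air 15/65 = 23.1%, TransGlobal 13/39 = 33.3% → TransGlobal
Short-haul: Northern Air 240/361 = 66.5%, TransGlobal 207/377 = 54.9% → Northern Air
Medium-haul: Northern Air 36/76 = 47.4%, TransGlobal 56/158 = 35.4% → Northern Air
Overall: Northern Air 291/502 = 58.0%, TransGlobal 276/574 = 48.1% → Northern Air
Neither sweeps: Northern Air wins 2 of 3 groups, TransGlobal wins 1. Northern Air wins overall but not every group — no Simpson reversal.

No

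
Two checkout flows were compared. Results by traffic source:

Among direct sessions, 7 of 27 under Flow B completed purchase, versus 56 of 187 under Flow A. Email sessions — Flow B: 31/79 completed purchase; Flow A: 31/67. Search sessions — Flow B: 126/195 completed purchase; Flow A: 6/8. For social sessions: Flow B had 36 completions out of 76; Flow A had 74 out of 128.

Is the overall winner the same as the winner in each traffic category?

No

Direct: Flow B 7/27 = 25.9%, Flow A 56/187 = 29.9% → Flow A
Email: Flow B 31/79 = 39.2%, Flow A 31/67 = 46.3% → Flow A
Search: Flow B 126/195 = 64.6%, Flow A 6/8 = 75.0% → Flow A
Social: Flow B 36/76 = 47.4%, Flow A 74/128 = 57.8% → Flow A
Overall: Flow B 200/377 = 53.1%, Flow A 167/390 = 42.8% → Flow B
Flow A wins each traffic group but Flow B wins overall — the comparison reverses. Flow A's sessions skew toward direct, which has a lower base rate.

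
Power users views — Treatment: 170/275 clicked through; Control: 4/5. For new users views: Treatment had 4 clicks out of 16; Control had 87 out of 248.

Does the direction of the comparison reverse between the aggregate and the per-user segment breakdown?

Power users: Treatment 170/275 = 61.8%, Control 4/5 = 80.0% → Control
New users: Treatment 4/16 = 25.0%, Control 87/248 = 35.1% → Control
Overall: Treatment 174/291 = 59.8%, Control 91/253 = 36.0% → Treatment
Control wins each user group but Treatment wins overall — the comparison reverses. Control's views skew toward new users, which has a lower base rate.

Yes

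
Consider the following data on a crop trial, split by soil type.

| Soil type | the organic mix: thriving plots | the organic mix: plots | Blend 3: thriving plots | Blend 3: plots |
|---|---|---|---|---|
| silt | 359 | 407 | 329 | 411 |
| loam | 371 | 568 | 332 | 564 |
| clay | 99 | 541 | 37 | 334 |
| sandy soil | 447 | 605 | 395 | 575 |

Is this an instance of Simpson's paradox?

Silt: the organic mix 359/407 = 88.2%, Blend 3 329/411 = 80.0% → the organic mix
Loam: the organic mix 371/568 = 65.3%, Blend 3 332/564 = 58.9% → the organic mix
Clay: the organic mix 99/541 = 18.3%, Blend 3 37/334 = 11.1% → the organic mix
Sandy soil: the organic mix 447/605 = 73.9%, Blend 3 395/575 = 68.7% → the organic mix
Overall: the organic mix 1276/2121 = 60.2%, Blend 3 1093/1884 = 58.0% → the organic mix
The organic mix wins overall and in every soil group — no reversal.

No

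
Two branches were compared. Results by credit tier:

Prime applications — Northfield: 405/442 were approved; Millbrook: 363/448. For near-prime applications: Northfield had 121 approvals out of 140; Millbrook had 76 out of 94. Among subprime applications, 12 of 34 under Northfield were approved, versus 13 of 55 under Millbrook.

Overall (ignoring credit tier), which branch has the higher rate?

Northfield

Prime: Northfield 405/442 = 91.6%, Millbrook 363/448 = 81.0% → Northfield
Near-prime: Northfield 121/140 = 86.4%, Millbrook 76/94 = 80.9% → Northfield
Subprime: Northfield 12/34 = 35.3%, Millbrook 13/55 = 23.6% → Northfield
Overall: Northfield 538/616 = 87.3%, Millbrook 452/597 = 75.7% → Northfield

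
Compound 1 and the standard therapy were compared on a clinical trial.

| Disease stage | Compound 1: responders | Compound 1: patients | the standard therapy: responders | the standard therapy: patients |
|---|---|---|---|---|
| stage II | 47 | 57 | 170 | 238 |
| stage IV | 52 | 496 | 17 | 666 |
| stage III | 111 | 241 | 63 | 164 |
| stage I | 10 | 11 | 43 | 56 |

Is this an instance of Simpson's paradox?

Stage II: Compound 1 47/57 = 82.5%, the standard therapy 170/238 = 71.4% → Compound 1
Stage IV: Compound 1 52/496 = 10.5%, the standard therapy 17/666 = 2.6% → Compound 1
Stage III: Compound 1 111/241 = 46.1%, the standard therapy 63/164 = 38.4% → Compound 1
Stage I: Compound 1 10/11 = 90.9%, the standard therapy 43/56 = 76.8% → Compound 1
Overall: Compound 1 220/805 = 27.3%, the standard therapy 293/1124 = 26.1% → Compound 1
Compound 1 wins overall and in every disease group — no reversal.

No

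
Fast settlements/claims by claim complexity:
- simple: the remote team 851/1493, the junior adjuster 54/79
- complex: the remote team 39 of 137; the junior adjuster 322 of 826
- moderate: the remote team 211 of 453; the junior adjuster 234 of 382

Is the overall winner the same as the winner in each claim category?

No

Simple: the remote team 851/1493 = 57.0%, the junior adjuster 54/79 = 68.4% → the junior adjuster
Complex: the remote team 39/137 = 28.5%, the junior adjuster 322/826 = 39.0% → the junior adjuster
Moderate: the remote team 211/453 = 46.6%, the junior adjuster 234/382 = 61.3% → the junior adjuster
Overall: the remote team 1101/2083 = 52.9%, the junior adjuster 610/1287 = 47.4% → the remote team
The junior adjuster wins each claim group but the remote team wins overall — the comparison reverses. The junior adjuster's claims skew toward complex, which has a lower base rate.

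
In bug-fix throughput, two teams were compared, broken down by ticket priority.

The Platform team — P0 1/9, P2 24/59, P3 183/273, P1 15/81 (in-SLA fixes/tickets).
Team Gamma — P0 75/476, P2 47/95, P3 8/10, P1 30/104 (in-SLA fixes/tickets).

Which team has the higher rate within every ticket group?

Team Gamma

P0: the Platform team 1/9 = 11.1%, Team Gamma 75/476 = 15.8% → Team Gamma
P2: the Platform team 24/59 = 40.7%, Team Gamma 47/95 = 49.5% → Team Gamma
P3: the Platform team 183/273 = 67.0%, Team Gamma 8/10 = 80.0% → Team Gamma
P1: the Platform team 15/81 = 18.5%, Team Gamma 30/104 = 28.8% → Team Gamma
Team Gamma has the higher rate in all 4 groups.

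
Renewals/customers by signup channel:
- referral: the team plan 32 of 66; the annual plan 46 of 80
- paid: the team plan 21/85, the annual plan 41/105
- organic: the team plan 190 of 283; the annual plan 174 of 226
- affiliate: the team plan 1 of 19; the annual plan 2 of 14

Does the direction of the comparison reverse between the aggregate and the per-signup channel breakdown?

Referral: the team plan 32/66 = 48.5%, the annual plan 46/80 = 57.5% → the annual plan
Paid: the team plan 21/85 = 24.7%, the annual plan 41/105 = 39.0% → the annual plan
Organic: the team plan 190/283 = 67.1%, the annual plan 174/226 = 77.0% → the annual plan
Affiliate: the team plan 1/19 = 5.3%, the annual plan 2/14 = 14.3% → the annual plan
Overall: the team plan 244/453 = 53.9%, the annual plan 263/425 = 61.9% → the annual plan
The annual plan wins overall and in every signup group — no reversal.

No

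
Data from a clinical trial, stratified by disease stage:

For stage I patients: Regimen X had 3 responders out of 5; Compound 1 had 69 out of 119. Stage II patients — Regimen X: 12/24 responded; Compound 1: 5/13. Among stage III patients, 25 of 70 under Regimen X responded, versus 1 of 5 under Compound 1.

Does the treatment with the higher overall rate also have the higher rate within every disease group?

No

Stage I: Regimen X 3/5 = 60.0%, Compound 1 69/119 = 58.0% → Regimen X
Stage II: Regimen X 12/24 = 50.0%, Compound 1 5/13 = 38.5% → Regimen X
Stage III: Regimen X 25/70 = 35.7%, Compound 1 1/5 = 20.0% → Regimen X
Overall: Regimen X 40/99 = 40.4%, Compound 1 75/137 = 54.7% → Compound 1
Regimen X wins each disease group but Compound 1 wins overall — the comparison reverses. Regimen X's patients skew toward stage III, which has a lower base rate.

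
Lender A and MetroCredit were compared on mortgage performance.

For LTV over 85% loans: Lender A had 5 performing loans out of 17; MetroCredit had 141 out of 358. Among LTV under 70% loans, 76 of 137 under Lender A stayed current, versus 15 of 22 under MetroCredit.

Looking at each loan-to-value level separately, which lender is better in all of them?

LTV over 85%: Lender A 5/17 = 29.4%, MetroCredit 141/358 = 39.4% → MetroCredit
LTV under 70%: Lender A 76/137 = 55.5%, MetroCredit 15/22 = 68.2% → MetroCredit
MetroCredit has the higher rate in both groups.

MetroCredit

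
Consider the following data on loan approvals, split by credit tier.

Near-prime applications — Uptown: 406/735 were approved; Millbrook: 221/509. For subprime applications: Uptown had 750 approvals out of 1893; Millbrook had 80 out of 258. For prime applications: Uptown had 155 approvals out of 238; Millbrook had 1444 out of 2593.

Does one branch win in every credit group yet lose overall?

Near-prime: Uptown 406/735 = 55.2%, Millbrook 221/509 = 43.4% → Uptown
Subprime: Uptown 750/1893 = 39.6%, Millbrook 80/258 = 31.0% → Uptown
Prime: Uptown 155/238 = 65.1%, Millbrook 1444/2593 = 55.7% → Uptown
Overall: Uptown 1311/2866 = 45.7%, Millbrook 1745/3360 = 51.9% → Millbrook
Uptown wins each credit group but Millbrook wins overall — the comparison reverses. Uptown's applications skew toward subprime, which has a lower base rate.

Yes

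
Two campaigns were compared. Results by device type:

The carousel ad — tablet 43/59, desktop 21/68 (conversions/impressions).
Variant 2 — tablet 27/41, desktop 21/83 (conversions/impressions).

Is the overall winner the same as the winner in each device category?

Yes

Tablet: the carousel ad 43/59 = 72.9%, Variant 2 27/41 = 65.9% → the carousel ad
Desktop: the carousel ad 21/68 = 30.9%, Variant 2 21/83 = 25.3% → the carousel ad
Overall: the carousel ad 64/127 = 50.4%, Variant 2 48/124 = 38.7% → the carousel ad
The carousel ad wins overall and in every device group — no reversal.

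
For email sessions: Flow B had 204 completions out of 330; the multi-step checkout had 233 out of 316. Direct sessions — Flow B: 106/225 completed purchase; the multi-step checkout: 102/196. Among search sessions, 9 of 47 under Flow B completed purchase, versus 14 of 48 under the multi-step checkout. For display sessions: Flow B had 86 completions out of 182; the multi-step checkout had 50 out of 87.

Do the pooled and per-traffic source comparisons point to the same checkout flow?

Yes

Email: Flow B 204/330 = 61.8%, the multi-step checkout 233/316 = 73.7% → the multi-step checkout
Direct: Flow B 106/225 = 47.1%, the multi-step checkout 102/196 = 52.0% → the multi-step checkout
Search: Flow B 9/47 = 19.1%, the multi-step checkout 14/48 = 29.2% → the multi-step checkout
Display: Flow B 86/182 = 47.3%, the multi-step checkout 50/87 = 57.5% → the multi-step checkout
Overall: Flow B 405/784 = 51.7%, the multi-step checkout 399/647 = 61.7% → the multi-step checkout
The multi-step checkout wins overall and in every traffic group — no reversal.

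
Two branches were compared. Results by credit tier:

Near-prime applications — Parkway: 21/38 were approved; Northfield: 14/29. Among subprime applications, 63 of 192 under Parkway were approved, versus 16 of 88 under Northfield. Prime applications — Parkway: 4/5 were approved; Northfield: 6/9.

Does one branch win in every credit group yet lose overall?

No

Near-prime: Parkway 21/38 = 55.3%, Northfield 14/29 = 48.3% → Parkway
Subprime: Parkway 63/192 = 32.8%, Northfield 16/88 = 18.2% → Parkway
Prime: Parkway 4/5 = 80.0%, Northfield 6/9 = 66.7% → Parkway
Overall: Parkway 88/235 = 37.4%, Northfield 36/126 = 28.6% → Parkway
Parkway wins overall and in every credit group — no reversal.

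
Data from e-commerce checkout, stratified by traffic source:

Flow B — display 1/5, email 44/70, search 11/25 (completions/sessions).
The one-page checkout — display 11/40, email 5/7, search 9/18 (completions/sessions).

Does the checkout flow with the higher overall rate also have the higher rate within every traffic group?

Display: Flow B 1/5 = 20.0%, the one-page checkout 11/40 = 27.5% → the one-page checkout
Email: Flow B 44/70 = 62.9%, the one-page checkout 5/7 = 71.4% → the one-page checkout
Search: Flow B 11/25 = 44.0%, the one-page checkout 9/18 = 50.0% → the one-page checkout
Overall: Flow B 56/100 = 56.0%, the one-page checkout 25/65 = 38.5% → Flow B
The one-page checkout wins each traffic group but Flow B wins overall — the comparison reverses. The one-page checkout's sessions skew toward display, which has a lower base rate.

No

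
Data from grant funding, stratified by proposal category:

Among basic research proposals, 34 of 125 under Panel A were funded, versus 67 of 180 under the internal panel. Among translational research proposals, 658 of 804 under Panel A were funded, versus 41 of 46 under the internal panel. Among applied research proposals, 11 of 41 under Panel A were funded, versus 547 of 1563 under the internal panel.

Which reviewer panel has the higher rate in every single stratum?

Basic research: Panel A 34/125 = 27.2%, the internal panel 67/180 = 37.2% → the internal panel
Translational research: Panel A 658/804 = 81.8%, the internal panel 41/46 = 89.1% → the internal panel
Applied research: Panel A 11/41 = 26.8%, the internal panel 547/1563 = 35.0% → the internal panel
The internal panel has the higher rate in all 3 groups.

the internal panel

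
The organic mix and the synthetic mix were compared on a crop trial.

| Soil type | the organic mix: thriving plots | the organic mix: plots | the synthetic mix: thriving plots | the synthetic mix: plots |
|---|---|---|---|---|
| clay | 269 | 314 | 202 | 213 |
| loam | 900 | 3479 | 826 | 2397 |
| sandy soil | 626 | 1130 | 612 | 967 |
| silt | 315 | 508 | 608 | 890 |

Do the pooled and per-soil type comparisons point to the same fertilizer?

Clay: the organic mix 269/314 = 85.7%, the synthetic mix 202/213 = 94.8% → the synthetic mix
Loam: the organic mix 900/3479 = 25.9%, the synthetic mix 826/2397 = 34.5% → the synthetic mix
Sandy soil: the organic mix 626/1130 = 55.4%, the synthetic mix 612/967 = 63.3% → the synthetic mix
Silt: the organic mix 315/508 = 62.0%, the synthetic mix 608/890 = 68.3% → the synthetic mix
Overall: the organic mix 2110/5431 = 38.9%, the synthetic mix 2248/4467 = 50.3% → the synthetic mix
The synthetic mix wins overall and in every soil group — no reversal.

Yes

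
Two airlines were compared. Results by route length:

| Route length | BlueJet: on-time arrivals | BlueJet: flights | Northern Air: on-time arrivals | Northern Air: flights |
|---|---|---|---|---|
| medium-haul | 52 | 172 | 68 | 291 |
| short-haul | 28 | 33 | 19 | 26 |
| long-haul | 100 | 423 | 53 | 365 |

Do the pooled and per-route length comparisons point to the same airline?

Yes

Medium-haul: BlueJet 52/172 = 30.2%, Northern Air 68/291 = 23.4% → BlueJet
Short-haul: BlueJet 28/33 = 84.8%, Northern Air 19/26 = 73.1% → BlueJet
Long-haul: BlueJet 100/423 = 23.6%, Northern Air 53/365 = 14.5% → BlueJet
Overall: BlueJet 180/628 = 28.7%, Northern Air 140/682 = 20.5% → BlueJet
BlueJet wins overall and in every route group — no reversal.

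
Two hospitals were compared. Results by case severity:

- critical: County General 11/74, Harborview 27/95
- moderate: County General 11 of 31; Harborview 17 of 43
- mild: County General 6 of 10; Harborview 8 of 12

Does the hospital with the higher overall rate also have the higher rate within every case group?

Critical: County General 11/74 = 14.9%, Harborview 27/95 = 28.4% → Harborview
Moderate: County General 11/31 = 35.5%, Harborview 17/43 = 39.5% → Harborview
Mild: County General 6/10 = 60.0%, Harborview 8/12 = 66.7% → Harborview
Overall: County General 28/115 = 24.3%, Harborview 52/150 = 34.7% → Harborview
Harborview wins overall and in every case group — no reversal.

Yes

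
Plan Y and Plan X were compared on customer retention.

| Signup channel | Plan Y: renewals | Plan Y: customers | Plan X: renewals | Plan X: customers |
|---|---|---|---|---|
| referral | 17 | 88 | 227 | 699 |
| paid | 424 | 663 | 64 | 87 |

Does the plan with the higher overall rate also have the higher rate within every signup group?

Referral: Plan Y 17/88 = 19.3%, Plan X 227/699 = 32.5% → Plan X
Paid: Plan Y 424/663 = 64.0%, Plan X 64/87 = 73.6% → Plan X
Overall: Plan Y 441/751 = 58.7%, Plan X 291/786 = 37.0% → Plan Y
Plan X wins each signup group but Plan Y wins overall — the comparison reverses. Plan X's customers skew toward referral, which has a lower base rate.

No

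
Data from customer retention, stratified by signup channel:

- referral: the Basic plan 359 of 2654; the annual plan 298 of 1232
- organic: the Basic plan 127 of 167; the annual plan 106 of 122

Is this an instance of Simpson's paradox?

No

Referral: the Basic plan 359/2654 = 13.5%, the annual plan 298/1232 = 24.2% → the annual plan
Organic: the Basic plan 127/167 = 76.0%, the annual plan 106/122 = 86.9% → the annual plan
Overall: the Basic plan 486/2821 = 17.2%, the annual plan 404/1354 = 29.8% → the annual plan
The annual plan wins overall and in every signup group — no reversal.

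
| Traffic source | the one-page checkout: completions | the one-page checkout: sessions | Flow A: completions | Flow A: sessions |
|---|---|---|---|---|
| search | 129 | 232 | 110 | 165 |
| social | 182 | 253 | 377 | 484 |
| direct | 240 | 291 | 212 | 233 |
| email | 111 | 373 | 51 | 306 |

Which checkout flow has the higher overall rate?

Search: the one-page checkout 129/232 = 55.6%, Flow A 110/165 = 66.7% → Flow A
Social: the one-page checkout 182/253 = 71.9%, Flow A 377/484 = 77.9% → Flow A
Direct: the one-page checkout 240/291 = 82.5%, Flow A 212/233 = 91.0% → Flow A
Email: the one-page checkout 111/373 = 29.8%, Flow A 51/306 = 16.7% → the one-page checkout
Overall: the one-page checkout 662/1149 = 57.6%, Flow A 750/1188 = 63.1% → Flow A
(Neither sweeps every traffic group, but Flow A has the higher pooled rate.)

Flow A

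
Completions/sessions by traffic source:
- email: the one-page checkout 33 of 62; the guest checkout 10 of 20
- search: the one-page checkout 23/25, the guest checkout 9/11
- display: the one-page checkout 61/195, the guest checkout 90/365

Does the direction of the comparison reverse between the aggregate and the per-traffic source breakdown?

Email: the one-page checkout 33/62 = 53.2%, the guest checkout 10/20 = 50.0% → the one-page checkout
Search: the one-page checkout 23/25 = 92.0%, the guest checkout 9/11 = 81.8% → the one-page checkout
Display: the one-page checkout 61/195 = 31.3%, the guest checkout 90/365 = 24.7% → the one-page checkout
Overall: the one-page checkout 117/282 = 41.5%, the guest checkout 109/396 = 27.5% → the one-page checkout
The one-page checkout wins overall and in every traffic group — no reversal.

No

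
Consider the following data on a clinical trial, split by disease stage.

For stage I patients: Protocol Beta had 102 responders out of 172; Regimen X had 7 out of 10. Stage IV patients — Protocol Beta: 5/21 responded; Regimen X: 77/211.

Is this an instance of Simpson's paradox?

Stage I: Protocol Beta 102/172 = 59.3%, Regimen X 7/10 = 70.0% → Regimen X
Stage IV: Protocol Beta 5/21 = 23.8%, Regimen X 77/211 = 36.5% → Regimen X
Overall: Protocol Beta 107/193 = 55.4%, Regimen X 84/221 = 38.0% → Protocol Beta
Regimen X wins each disease group but Protocol Beta wins overall — the comparison reverses. Regimen X's patients skew toward stage IV, which has a lower base rate.

Yes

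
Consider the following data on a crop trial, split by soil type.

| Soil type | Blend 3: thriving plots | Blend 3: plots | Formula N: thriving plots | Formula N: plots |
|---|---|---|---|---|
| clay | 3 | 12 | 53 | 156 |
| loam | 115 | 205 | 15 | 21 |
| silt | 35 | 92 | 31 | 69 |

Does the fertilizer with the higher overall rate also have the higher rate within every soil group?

Clay: Blend 3 3/12 = 25.0%, Formula N 53/156 = 34.0% → Formula N
Loam: Blend 3 115/205 = 56.1%, Formula N 15/21 = 71.4% → Formula N
Silt: Blend 3 35/92 = 38.0%, Formula N 31/69 = 44.9% → Formula N
Overall: Blend 3 153/309 = 49.5%, Formula N 99/246 = 40.2% → Blend 3
Formula N wins each soil group but Blend 3 wins overall — the comparison reverses. Formula N's plots skew toward clay, which has a lower base rate.

No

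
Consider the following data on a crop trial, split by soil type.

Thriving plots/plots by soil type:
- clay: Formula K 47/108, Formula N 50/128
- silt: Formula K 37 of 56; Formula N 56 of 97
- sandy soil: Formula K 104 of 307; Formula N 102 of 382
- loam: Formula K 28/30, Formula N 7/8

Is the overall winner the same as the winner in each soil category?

Clay: Formula K 47/108 = 43.5%, Formula N 50/128 = 39.1% → Formula K
Silt: Formula K 37/56 = 66.1%, Formula N 56/97 = 57.7% → Formula K
Sandy soil: Formula K 104/307 = 33.9%, Formula N 102/382 = 26.7% → Formula K
Loam: Formula K 28/30 = 93.3%, Formula N 7/8 = 87.5% → Formula K
Overall: Formula K 216/501 = 43.1%, Formula N 215/615 = 35.0% → Formula K
Formula K wins overall and in every soil group — no reversal.

Yes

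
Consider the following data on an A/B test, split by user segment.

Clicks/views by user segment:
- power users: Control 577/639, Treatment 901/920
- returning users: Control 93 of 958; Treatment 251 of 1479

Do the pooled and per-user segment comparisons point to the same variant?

Yes

Power users: Control 577/639 = 90.3%, Treatment 901/920 = 97.9% → Treatment
Returning users: Control 93/958 = 9.7%, Treatment 251/1479 = 17.0% → Treatment
Overall: Control 670/1597 = 42.0%, Treatment 1152/2399 = 48.0% → Treatment
Treatment wins overall and in every user group — no reversal.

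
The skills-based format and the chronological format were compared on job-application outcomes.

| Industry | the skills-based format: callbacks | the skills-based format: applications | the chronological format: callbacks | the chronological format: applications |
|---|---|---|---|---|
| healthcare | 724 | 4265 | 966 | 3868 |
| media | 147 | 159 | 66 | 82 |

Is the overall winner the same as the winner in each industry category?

Healthcare: the skills-based format 724/4265 = 17.0%, the chronological format 966/3868 = 25.0% → the chronological format
Media: the skills-based format 147/159 = 92.5%, the chronological format 66/82 = 80.5% → the skills-based format
Overall: the skills-based format 871/4424 = 19.7%, the chronological format 1032/3950 = 26.1% → the chronological format
Neither sweeps: the skills-based format wins 1 of 2 groups, the chronological format wins 1. The chronological format wins overall but not every group — no Simpson reversal.

No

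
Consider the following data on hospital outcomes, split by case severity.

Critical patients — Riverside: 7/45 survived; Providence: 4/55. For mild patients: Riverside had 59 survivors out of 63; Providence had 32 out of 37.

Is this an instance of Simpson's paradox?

No

Critical: Riverside 7/45 = 15.6%, Providence 4/55 = 7.3% → Riverside
Mild: Riverside 59/63 = 93.7%, Providence 32/37 = 86.5% → Riverside
Overall: Riverside 66/108 = 61.1%, Providence 36/92 = 39.1% → Riverside
Riverside wins overall and in every case group — no reversal.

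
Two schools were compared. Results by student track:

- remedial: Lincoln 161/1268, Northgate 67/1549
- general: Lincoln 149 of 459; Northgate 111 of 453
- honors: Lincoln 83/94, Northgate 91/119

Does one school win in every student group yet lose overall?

Remedial: Lincoln 161/1268 = 12.7%, Northgate 67/1549 = 4.3% → Lincoln
General: Lincoln 149/459 = 32.5%, Northgate 111/453 = 24.5% → Lincoln
Honors: Lincoln 83/94 = 88.3%, Northgate 91/119 = 76.5% → Lincoln
Overall: Lincoln 393/1821 = 21.6%, Northgate 269/2121 = 12.7% → Lincoln
Lincoln wins overall and in every student group — no reversal.

No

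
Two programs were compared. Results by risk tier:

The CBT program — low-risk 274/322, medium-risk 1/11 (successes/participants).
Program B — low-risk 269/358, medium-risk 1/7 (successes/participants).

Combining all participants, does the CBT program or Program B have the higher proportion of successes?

the CBT program

Low-risk: the CBT program 274/322 = 85.1%, Program B 269/358 = 75.1% → the CBT program
Medium-risk: the CBT program 1/11 = 9.1%, Program B 1/7 = 14.3% → Program B
Overall: the CBT program 275/333 = 82.6%, Program B 270/365 = 74.0% → the CBT program
(Neither sweeps every risk group, but the CBT program has the higher pooled rate.)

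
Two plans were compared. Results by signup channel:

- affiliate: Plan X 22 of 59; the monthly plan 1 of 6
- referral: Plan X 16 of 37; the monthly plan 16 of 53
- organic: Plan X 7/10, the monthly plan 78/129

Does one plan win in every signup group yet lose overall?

Yes

Affiliate: Plan X 22/59 = 37.3%, the monthly plan 1/6 = 16.7% → Plan X
Referral: Plan X 16/37 = 43.2%, the monthly plan 16/53 = 30.2% → Plan X
Organic: Plan X 7/10 = 70.0%, the monthly plan 78/129 = 60.5% → Plan X
Overall: Plan X 45/106 = 42.5%, the monthly plan 95/188 = 50.5% → the monthly plan
Plan X wins each signup group but the monthly plan wins overall — the comparison reverses. Plan X's customers skew toward affiliate, which has a lower base rate.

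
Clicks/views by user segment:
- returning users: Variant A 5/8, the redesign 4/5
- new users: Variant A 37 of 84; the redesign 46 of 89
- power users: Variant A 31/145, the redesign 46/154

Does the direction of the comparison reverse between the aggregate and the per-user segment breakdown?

No

Returning users: Variant A 5/8 = 62.5%, the redesign 4/5 = 80.0% → the redesign
New users: Variant A 37/84 = 44.0%, the redesign 46/89 = 51.7% → the redesign
Power users: Variant A 31/145 = 21.4%, the redesign 46/154 = 29.9% → the redesign
Overall: Variant A 73/237 = 30.8%, the redesign 96/248 = 38.7% → the redesign
The redesign wins overall and in every user group — no reversal.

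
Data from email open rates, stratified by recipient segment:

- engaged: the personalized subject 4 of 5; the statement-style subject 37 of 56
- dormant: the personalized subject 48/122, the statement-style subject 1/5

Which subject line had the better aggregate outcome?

Engaged: the personalized subject 4/5 = 80.0%, the statement-style subject 37/56 = 66.1% → the personalized subject
Dormant: the personalized subject 48/122 = 39.3%, the statement-style subject 1/5 = 20.0% → the personalized subject
Overall: the personalized subject 52/127 = 40.9%, the statement-style subject 38/61 = 62.3% → the statement-style subject
(The personalized subject wins every recipient group but the statement-style subject wins overall — the personalized subject's sends skew toward the low-rate dormant group.)

the statement-style subject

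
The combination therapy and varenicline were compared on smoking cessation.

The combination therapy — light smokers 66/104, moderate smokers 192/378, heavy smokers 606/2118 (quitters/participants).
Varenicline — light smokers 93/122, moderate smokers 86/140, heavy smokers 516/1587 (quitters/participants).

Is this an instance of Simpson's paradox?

No

Light smokers: the combination therapy 66/104 = 63.5%, varenicline 93/122 = 76.2% → varenicline
Moderate smokers: the combination therapy 192/378 = 50.8%, varenicline 86/140 = 61.4% → varenicline
Heavy smokers: the combination therapy 606/2118 = 28.6%, varenicline 516/1587 = 32.5% → varenicline
Overall: the combination therapy 864/2600 = 33.2%, varenicline 695/1849 = 37.6% → varenicline
Varenicline wins overall and in every dependence group — no reversal.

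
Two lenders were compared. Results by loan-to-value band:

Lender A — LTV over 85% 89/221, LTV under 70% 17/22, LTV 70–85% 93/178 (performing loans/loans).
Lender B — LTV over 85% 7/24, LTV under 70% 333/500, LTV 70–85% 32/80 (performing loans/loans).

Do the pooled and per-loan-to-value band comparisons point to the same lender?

LTV over 85%: Lender A 89/221 = 40.3%, Lender B 7/24 = 29.2% → Lender A
LTV under 70%: Lender A 17/22 = 77.3%, Lender B 333/500 = 66.6% → Lender A
LTV 70–85%: Lender A 93/178 = 52.2%, Lender B 32/80 = 40.0% → Lender A
Overall: Lender A 199/421 = 47.3%, Lender B 372/604 = 61.6% → Lender B
Lender A wins each loan-to-value group but Lender B wins overall — the comparison reverses. Lender A's loans skew toward LTV over 85%, which has a lower base rate.

No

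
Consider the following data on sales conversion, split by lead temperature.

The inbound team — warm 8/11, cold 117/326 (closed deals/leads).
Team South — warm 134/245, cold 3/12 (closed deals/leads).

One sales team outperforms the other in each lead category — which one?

the inbound team

Warm: the inbound team 8/11 = 72.7%, Team South 134/245 = 54.7% → the inbound team
Cold: the inbound team 117/326 = 35.9%, Team South 3/12 = 25.0% → the inbound team
The inbound team has the higher rate in both groups.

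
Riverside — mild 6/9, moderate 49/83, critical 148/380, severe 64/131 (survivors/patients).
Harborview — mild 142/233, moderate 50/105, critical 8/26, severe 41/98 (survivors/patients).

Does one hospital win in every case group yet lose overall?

Mild: Riverside 6/9 = 66.7%, Harborview 142/233 = 60.9% → Riverside
Moderate: Riverside 49/83 = 59.0%, Harborview 50/105 = 47.6% → Riverside
Critical: Riverside 148/380 = 38.9%, Harborview 8/26 = 30.8% → Riverside
Severe: Riverside 64/131 = 48.9%, Harborview 41/98 = 41.8% → Riverside
Overall: Riverside 267/603 = 44.3%, Harborview 241/462 = 52.2% → Harborview
Riverside wins each case group but Harborview wins overall — the comparison reverses. Riverside's patients skew toward critical, which has a lower base rate.

Yes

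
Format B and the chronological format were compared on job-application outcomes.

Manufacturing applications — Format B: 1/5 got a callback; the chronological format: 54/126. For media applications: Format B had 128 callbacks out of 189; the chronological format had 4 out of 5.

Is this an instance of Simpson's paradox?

Manufacturing: Format B 1/5 = 20.0%, the chronological format 54/126 = 42.9% → the chronological format
Media: Format B 128/189 = 67.7%, the chronological format 4/5 = 80.0% → the chronological format
Overall: Format B 129/194 = 66.5%, the chronological format 58/131 = 44.3% → Format B
The chronological format wins each industry group but Format B wins overall — the comparison reverses. The chronological format's applications skew toward manufacturing, which has a lower base rate.

Yes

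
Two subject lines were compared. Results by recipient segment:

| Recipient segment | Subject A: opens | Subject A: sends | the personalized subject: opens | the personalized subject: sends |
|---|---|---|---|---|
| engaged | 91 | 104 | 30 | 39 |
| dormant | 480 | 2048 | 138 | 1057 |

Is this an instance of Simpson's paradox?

No

Engaged: Subject A 91/104 = 87.5%, the personalized subject 30/39 = 76.9% → Subject A
Dormant: Subject A 480/2048 = 23.4%, the personalized subject 138/1057 = 13.1% → Subject A
Overall: Subject A 571/2152 = 26.5%, the personalized subject 168/1096 = 15.3% → Subject A
Subject A wins overall and in every recipient group — no reversal.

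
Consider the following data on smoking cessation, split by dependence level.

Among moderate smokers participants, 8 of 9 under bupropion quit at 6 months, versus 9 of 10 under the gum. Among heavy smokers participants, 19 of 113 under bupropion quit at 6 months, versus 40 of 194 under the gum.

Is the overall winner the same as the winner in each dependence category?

Moderate smokers: bupropion 8/9 = 88.9%, the gum 9/10 = 90.0% → the gum
Heavy smokers: bupropion 19/113 = 16.8%, the gum 40/194 = 20.6% → the gum
Overall: bupropion 27/122 = 22.1%, the gum 49/204 = 24.0% → the gum
The gum wins overall and in every dependence group — no reversal.

Yes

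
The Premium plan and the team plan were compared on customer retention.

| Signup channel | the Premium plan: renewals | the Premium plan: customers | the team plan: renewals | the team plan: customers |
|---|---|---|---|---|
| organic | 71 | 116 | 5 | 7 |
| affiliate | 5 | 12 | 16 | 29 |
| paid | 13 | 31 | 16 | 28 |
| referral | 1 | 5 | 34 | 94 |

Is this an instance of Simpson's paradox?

Yes

Organic: the Premium plan 71/116 = 61.2%, the team plan 5/7 = 71.4% → the team plan
Affiliate: the Premium plan 5/12 = 41.7%, the team plan 16/29 = 55.2% → the team plan
Paid: the Premium plan 13/31 = 41.9%, the team plan 16/28 = 57.1% → the team plan
Referral: the Premium plan 1/5 = 20.0%, the team plan 34/94 = 36.2% → the team plan
Overall: the Premium plan 90/164 = 54.9%, the team plan 71/158 = 44.9% → the Premium plan
The team plan wins each signup group but the Premium plan wins overall — the comparison reverses. The team plan's customers skew toward referral, which has a lower base rate.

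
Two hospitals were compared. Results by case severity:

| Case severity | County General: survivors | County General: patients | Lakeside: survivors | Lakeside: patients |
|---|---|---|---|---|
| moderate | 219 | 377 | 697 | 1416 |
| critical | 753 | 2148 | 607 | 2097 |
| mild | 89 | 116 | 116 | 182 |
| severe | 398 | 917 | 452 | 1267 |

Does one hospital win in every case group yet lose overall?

Moderate: County General 219/377 = 58.1%, Lakeside 697/1416 = 49.2% → County General
Critical: County General 753/2148 = 35.1%, Lakeside 607/2097 = 28.9% → County General
Mild: County General 89/116 = 76.7%, Lakeside 116/182 = 63.7% → County General
Severe: County General 398/917 = 43.4%, Lakeside 452/1267 = 35.7% → County General
Overall: County General 1459/3558 = 41.0%, Lakeside 1872/4962 = 37.7% → County General
County General wins overall and in every case group — no reversal.

No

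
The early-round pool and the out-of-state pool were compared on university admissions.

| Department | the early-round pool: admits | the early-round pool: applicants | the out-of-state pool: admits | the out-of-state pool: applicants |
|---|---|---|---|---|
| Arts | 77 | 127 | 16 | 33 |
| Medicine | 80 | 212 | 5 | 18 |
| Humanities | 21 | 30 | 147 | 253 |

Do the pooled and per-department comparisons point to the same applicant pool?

Arts: the early-round pool 77/127 = 60.6%, the out-of-state pool 16/33 = 48.5% → the early-round pool
Medicine: the early-round pool 80/212 = 37.7%, the out-of-state pool 5/18 = 27.8% → the early-round pool
Humanities: the early-round pool 21/30 = 70.0%, the out-of-state pool 147/253 = 58.1% → the early-round pool
Overall: the early-round pool 178/369 = 48.2%, the out-of-state pool 168/304 = 55.3% → the out-of-state pool
The early-round pool wins each department group but the out-of-state pool wins overall — the comparison reverses. The early-round pool's applicants skew toward Medicine, which has a lower base rate.

No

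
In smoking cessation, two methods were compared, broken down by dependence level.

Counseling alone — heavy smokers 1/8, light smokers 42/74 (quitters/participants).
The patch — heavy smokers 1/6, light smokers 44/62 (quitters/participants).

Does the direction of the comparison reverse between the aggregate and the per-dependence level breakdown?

Heavy smokers: counseling alone 1/8 = 12.5%, the patch 1/6 = 16.7% → the patch
Light smokers: counseling alone 42/74 = 56.8%, the patch 44/62 = 71.0% → the patch
Overall: counseling alone 43/82 = 52.4%, the patch 45/68 = 66.2% → the patch
The patch wins overall and in every dependence group — no reversal.

No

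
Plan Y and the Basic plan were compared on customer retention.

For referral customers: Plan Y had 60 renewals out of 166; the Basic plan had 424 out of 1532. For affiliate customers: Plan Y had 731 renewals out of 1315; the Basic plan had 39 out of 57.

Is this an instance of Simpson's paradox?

Referral: Plan Y 60/166 = 36.1%, the Basic plan 424/1532 = 27.7% → Plan Y
Affiliate: Plan Y 731/1315 = 55.6%, the Basic plan 39/57 = 68.4% → the Basic plan
Overall: Plan Y 791/1481 = 53.4%, the Basic plan 463/1589 = 29.1% → Plan Y
Neither sweeps: Plan Y wins 1 of 2 groups, the Basic plan wins 1. Plan Y wins overall but not every group — no Simpson reversal.

No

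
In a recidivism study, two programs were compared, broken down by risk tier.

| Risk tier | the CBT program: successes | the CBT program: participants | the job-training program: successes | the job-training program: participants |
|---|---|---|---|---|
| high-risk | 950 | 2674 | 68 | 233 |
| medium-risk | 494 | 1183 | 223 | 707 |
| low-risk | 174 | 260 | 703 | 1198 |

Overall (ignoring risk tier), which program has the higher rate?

the job-training program

High-risk: the CBT program 950/2674 = 35.5%, the job-training program 68/233 = 29.2% → the CBT program
Medium-risk: the CBT program 494/1183 = 41.8%, the job-training program 223/707 = 31.5% → the CBT program
Low-risk: the CBT program 174/260 = 66.9%, the job-training program 703/1198 = 58.7% → the CBT program
Overall: the CBT program 1618/4117 = 39.3%, the job-training program 994/2138 = 46.5% → the job-training program
(The CBT program wins every risk group but the job-training program wins overall — the CBT program's participants skew toward the low-rate high-risk group.)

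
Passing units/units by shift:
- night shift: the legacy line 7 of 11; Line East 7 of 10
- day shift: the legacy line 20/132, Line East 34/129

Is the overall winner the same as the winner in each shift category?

Night shift: the legacy line 7/11 = 63.6%, Line East 7/10 = 70.0% → Line East
Day shift: the legacy line 20/132 = 15.2%, Line East 34/129 = 26.4% → Line East
Overall: the legacy line 27/143 = 18.9%, Line East 41/139 = 29.5% → Line East
Line East wins overall and in every shift group — no reversal.

Yes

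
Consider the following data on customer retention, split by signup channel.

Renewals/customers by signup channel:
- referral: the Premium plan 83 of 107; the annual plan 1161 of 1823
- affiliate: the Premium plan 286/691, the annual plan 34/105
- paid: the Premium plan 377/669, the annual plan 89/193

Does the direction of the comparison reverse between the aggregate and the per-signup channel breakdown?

Yes

Referral: the Premium plan 83/107 = 77.6%, the annual plan 1161/1823 = 63.7% → the Premium plan
Affiliate: the Premium plan 286/691 = 41.4%, the annual plan 34/105 = 32.4% → the Premium plan
Paid: the Premium plan 377/669 = 56.4%, the annual plan 89/193 = 46.1% → the Premium plan
Overall: the Premium plan 746/1467 = 50.9%, the annual plan 1284/2121 = 60.5% → the annual plan
The Premium plan wins each signup group but the annual plan wins overall — the comparison reverses. The Premium plan's customers skew toward affiliate, which has a lower base rate.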